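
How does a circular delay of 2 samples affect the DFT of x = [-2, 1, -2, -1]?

Time shift by 2: X_shifted[k] = ω_4^(2k) · X[k]
Shifted x = [-2, -1, -2, 1]

DFT(x[n-2]) = [-4, 2i, -4, -2i]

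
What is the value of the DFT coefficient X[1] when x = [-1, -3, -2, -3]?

X[1] = Σ(n=0 to 3) x[n] · ω_4^(1n) where ω_4 = e^(-2πi/4)
= (-1)·ω_4^0 + (-3)·ω_4^1 + (-2)·ω_4^2 + (-3)·ω_4^3

X[1] = 1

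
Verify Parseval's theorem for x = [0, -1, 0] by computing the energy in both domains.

Time domain:
Σ|x[n]|² = |0|² + |-1|² + |0|² = 1.0000

Frequency domain:
(1/3)Σ|X[k]|² = (1/3)(|-1|² + |0.5000+0.8660i|² + |0.5000-0.8660i|²) = (1/3)·3.0000 = 1.0000

Both sides agree, confirming Parseval's theorem.

Σ|x[n]|² = (1/N)Σ|X[k]|² = 1.0000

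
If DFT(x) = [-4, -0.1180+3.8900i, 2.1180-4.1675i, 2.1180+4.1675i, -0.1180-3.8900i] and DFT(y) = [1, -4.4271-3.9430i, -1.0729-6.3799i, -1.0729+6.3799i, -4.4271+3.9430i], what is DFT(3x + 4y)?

By linearity: DFT(3x + 4y) = 3·DFT(x) + 4·DFT(y)
= 3·[-4, -0.1180+3.8900i, 2.1180-4.1675i, 2.1180+4.1675i, -0.1180-3.8900i] + 4·[1, -4.4271-3.9430i, -1.0729-6.3799i, -1.0729+6.3799i, -4.4271+3.9430i]

Computing element-wise:
Z[0] = 3·(-4) + 4·(1) = -8
Z[1] = 3·(-0.1180+3.8900i) + 4·(-4.4271-3.9430i) = -18.0624-4.1020i
Z[2] = 3·(2.1180-4.1675i) + 4·(-1.0729-6.3799i) = 2.0624-38.0221i
Z[3] = 3·(2.1180+4.1675i) + 4·(-1.0729+6.3799i) = 2.0624+38.0221i
Z[4] = 3·(-0.1180-3.8900i) + 4·(-4.4271+3.9430i) = -18.0624+4.1020i

DFT(3x + 4y) = 3·X + 4·Y = [-8, -18.0624-4.1020i, 2.0624-38.0221i, 2.0624+38.0221i, -18.0624+4.1020i]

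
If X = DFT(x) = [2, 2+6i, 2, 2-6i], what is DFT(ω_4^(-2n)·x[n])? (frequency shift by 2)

Modulation property: DFT(ω_4^(-2n)·x[n]) = X[(k-2) mod 4], so circularly shift X by 2 positions.

X[k-2] = [2, 2-6i, 2, 2+6i]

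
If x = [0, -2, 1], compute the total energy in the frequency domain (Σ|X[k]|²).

Parseval: Σ|x[n]|² = (1/N)Σ|X[k]|², so Σ|X[k]|² = N·Σ|x[n]|² = 3·5.0000

Σ|X[k]|² = N·Σ|x[n]|² = 3·5.0000 = 15.0000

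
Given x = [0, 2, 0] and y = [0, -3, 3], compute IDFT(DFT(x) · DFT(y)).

(x ⊛ y)[n] = Σ(m=0 to 2) x[m] · y[(n-m) mod 3]

Computing each output sample:
(x ⊛ y)[0] = 6
(x ⊛ y)[1] = 0
(x ⊛ y)[2] = -6

x ⊛ y = [6, 0, -6]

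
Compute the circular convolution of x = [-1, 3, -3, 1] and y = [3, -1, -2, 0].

(x ⊛ y)[n] = Σ(m=0 to 3) x[m] · y[(n-m) mod 4]

Computing each output sample:
(x ⊛ y)[0] = 2
(x ⊛ y)[1] = 8
(x ⊛ y)[2] = -10
(x ⊛ y)[3] = 0

x ⊛ y = [2, 8, -10, 0]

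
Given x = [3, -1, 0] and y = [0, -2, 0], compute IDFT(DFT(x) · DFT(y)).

(x ⊛ y)[n] = Σ(m=0 to 2) x[m] · y[(n-m) mod 3]

Computing each output sample:
(x ⊛ y)[0] = 0
(x ⊛ y)[1] = -6
(x ⊛ y)[2] = 2

x ⊛ y = [0, -6, 2]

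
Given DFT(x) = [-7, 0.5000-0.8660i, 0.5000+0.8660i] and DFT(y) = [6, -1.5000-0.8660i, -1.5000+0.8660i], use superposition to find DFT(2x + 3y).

By linearity: DFT(2x + 3y) = 2·DFT(x) + 3·DFT(y)
= 2·[-7, 0.5000-0.8660i, 0.5000+0.8660i] + 3·[6, -1.5000-0.8660i, -1.5000+0.8660i]

Computing element-wise:
Z[0] = 2·(-7) + 3·(6) = 4
Z[1] = 2·(0.5000-0.8660i) + 3·(-1.5000-0.8660i) = -3.5000-4.3300i
Z[2] = 2·(0.5000+0.8660i) + 3·(-1.5000+0.8660i) = -3.5000+4.3300i

DFT(2x + 3y) = 2·X + 3·Y = [4, -3.5000-4.3300i, -3.5000+4.3300i]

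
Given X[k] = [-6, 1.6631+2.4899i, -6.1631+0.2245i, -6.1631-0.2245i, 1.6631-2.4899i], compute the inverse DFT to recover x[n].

x[n] = (1/5) Σ(k=0 to 4) X[k] · e^(2πikn/5)

Computing each x[n]:
x[0] = -3
x[1] = 0
x[2] = -3
x[3] = -2
x[4] = 2

x = [-3, 0, -3, -2, 2]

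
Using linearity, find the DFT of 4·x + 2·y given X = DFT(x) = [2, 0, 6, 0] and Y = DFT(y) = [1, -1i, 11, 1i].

By linearity: DFT(4x + 2y) = 4·DFT(x) + 2·DFT(y)
= 4·[2, 0, 6, 0] + 2·[1, -1i, 11, 1i]

Computing element-wise:
Z[0] = 4·(2) + 2·(1) = 10
Z[1] = 4·(0) + 2·(-1i) = -2i
Z[2] = 4·(6) + 2·(11) = 46
Z[3] = 4·(0) + 2·(1i) = 2i

DFT(4x + 2y) = 4·X + 2·Y = [10, -2i, 46, 2i]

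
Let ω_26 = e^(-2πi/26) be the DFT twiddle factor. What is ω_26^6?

ω_26^6 = e^(-2πi·6/26)
= cos(-2π·6/26) + i·sin(-2π·6/26)
= cos(-12π/26) + i·sin(-12π/26)

ω_26^6 = cos(-12π/26) + i·sin(-12π/26) = 0.1205-0.9927i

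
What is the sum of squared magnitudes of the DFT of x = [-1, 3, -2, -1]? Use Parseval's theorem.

Parseval: Σ|x[n]|² = (1/N)Σ|X[k]|², so Σ|X[k]|² = N·Σ|x[n]|² = 4·15.0000

Σ|X[k]|² = N·Σ|x[n]|² = 4·15.0000 = 60.0000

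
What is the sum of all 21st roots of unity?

Sum of all nth roots of unity equals 0 for n > 1 (geometric series with r ≠ 1).

0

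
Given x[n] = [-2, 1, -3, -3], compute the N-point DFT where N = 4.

X[k] = Σ(n=0 to 3) x[n] · ω_4^(nk)
where ω_4 = e^(-2πi/4)

Computing each X[k]:
X[0] = -7
X[1] = 1-4i
X[2] = -3
X[3] = 1+4i

X = [-7, 1-4i, -3, 1+4i]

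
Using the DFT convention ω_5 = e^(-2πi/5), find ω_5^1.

ω_5^1 = e^(-2πi·1/5)
= cos(-2π·1/5) + i·sin(-2π·1/5)
= cos(-2π/5) + i·sin(-2π/5)

ω_5^1 = cos(-2π/5) + i·sin(-2π/5) = 0.3090-0.9511i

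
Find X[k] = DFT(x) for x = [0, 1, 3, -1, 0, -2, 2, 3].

X[k] = Σ(n=0 to 7) x[n] · ω_8^(nk)
where ω_8 = e^(-2πi/8)

Computing each X[k]:
X[0] = 6
X[1] = 4.9497-0.2929i
X[2] = -5+3i
X[3] = -4.9497+1.7071i
X[4] = 4
X[5] = -4.9497-1.7071i
X[6] = -5-3i
X[7] = 4.9497+0.2929i

X = [6, 4.9497-0.2929i, -5+3i, -4.9497+1.7071i, 4, -4.9497-1.7071i, -5-3i, 4.9497+0.2929i]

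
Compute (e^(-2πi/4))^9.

Since ω_4^4 = 1, powers reduce modulo 4.
9 mod 4 = 1
So ω_4^9 = ω_4^1 = e^(-2πi·1/4)

ω_4^9 = ω_4^1 = -1i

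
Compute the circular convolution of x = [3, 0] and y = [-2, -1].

(x ⊛ y)[n] = Σ(m=0 to 1) x[m] · y[(n-m) mod 2]

Computing each output sample:
(x ⊛ y)[0] = -6
(x ⊛ y)[1] = -3

x ⊛ y = [-6, -3]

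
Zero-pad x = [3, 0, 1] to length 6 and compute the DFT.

Original 3-point DFT: [4, 2.5000+0.8660i, 2.5000-0.8660i]
Zero-padded 6-point DFT provides frequency interpolation.

DFT_6([x, 0, ...]) = [4, 2.5000-0.8660i, 2.5000+0.8660i, 4, 2.5000-0.8660i, 2.5000+0.8660i]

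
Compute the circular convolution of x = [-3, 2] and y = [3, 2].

(x ⊛ y)[n] = Σ(m=0 to 1) x[m] · y[(n-m) mod 2]

Computing each output sample:
(x ⊛ y)[0] = -5
(x ⊛ y)[1] = 0

x ⊛ y = [-5, 0]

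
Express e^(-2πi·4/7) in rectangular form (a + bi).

ω_7^4 = e^(-2πi·4/7)
= cos(-2π·4/7) + i·sin(-2π·4/7)
= cos(-8π/7) + i·sin(-8π/7)

ω_7^4 = cos(-8π/7) + i·sin(-8π/7) = -0.9010+0.4339i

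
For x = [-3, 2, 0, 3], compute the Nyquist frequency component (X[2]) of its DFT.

X[2] = Σ(n=0 to 3) x[n] · ω_4^(2n) where ω_4 = e^(-2πi/4)
= (-3)·ω_4^0 + (2)·ω_4^2 + (0)·ω_4^4 + (3)·ω_4^6

X[2] = -8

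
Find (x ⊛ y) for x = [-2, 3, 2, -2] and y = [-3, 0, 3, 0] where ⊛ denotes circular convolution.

(x ⊛ y)[n] = Σ(m=0 to 3) x[m] · y[(n-m) mod 4]

Computing each output sample:
(x ⊛ y)[0] = 12
(x ⊛ y)[1] = -15
(x ⊛ y)[2] = -12
(x ⊛ y)[3] = 15

x ⊛ y = [12, -15, -12, 15]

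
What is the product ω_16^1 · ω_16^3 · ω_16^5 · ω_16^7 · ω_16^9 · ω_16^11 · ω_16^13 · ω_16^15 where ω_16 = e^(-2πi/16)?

The primitive 16th roots of unity are ω_16^k for k coprime to 16: k ∈ {1, 3, 5, 7, 9, 11, 13, 15}
Their product equals the constant term of the cyclotomic polynomial Φ_16(x) up to sign.
For n ≥ 3, the product of all primitive nth roots of unity is 1. (For n=1 it is 1; for n=2 it is -1.)

1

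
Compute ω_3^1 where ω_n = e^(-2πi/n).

ω_3^1 = e^(-2πi·1/3)
= cos(-2π·1/3) + i·sin(-2π·1/3)
= cos(-2π/3) + i·sin(-2π/3)

ω_3^1 = cos(-2π/3) + i·sin(-2π/3) = -0.5000-0.8660i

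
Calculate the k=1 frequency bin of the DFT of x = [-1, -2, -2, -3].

X[1] = Σ(n=0 to 3) x[n] · ω_4^(1n) where ω_4 = e^(-2πi/4)
= (-1)·ω_4^0 + (-2)·ω_4^1 + (-2)·ω_4^2 + (-3)·ω_4^3

X[1] = 1-1i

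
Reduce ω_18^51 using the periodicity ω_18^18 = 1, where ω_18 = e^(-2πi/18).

Since ω_18^18 = 1, powers reduce modulo 18.
51 mod 18 = 15
So ω_18^51 = ω_18^15 = e^(-2πi·15/18)

ω_18^51 = ω_18^15 = 0.5000+0.8660i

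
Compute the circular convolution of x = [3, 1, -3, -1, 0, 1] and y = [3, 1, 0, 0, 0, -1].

(x ⊛ y)[n] = Σ(m=0 to 5) x[m] · y[(n-m) mod 6]

Computing each output sample:
(x ⊛ y)[0] = 9
(x ⊛ y)[1] = 9
(x ⊛ y)[2] = -7
(x ⊛ y)[3] = -6
(x ⊛ y)[4] = -2
(x ⊛ y)[5] = 0

x ⊛ y = [9, 9, -7, -6, -2, 0]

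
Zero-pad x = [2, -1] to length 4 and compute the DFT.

Original 2-point DFT: [1, 3]
Zero-padded 4-point DFT provides frequency interpolation.

DFT_4([x, 0, ...]) = [1, 2+1i, 3, 2-1i]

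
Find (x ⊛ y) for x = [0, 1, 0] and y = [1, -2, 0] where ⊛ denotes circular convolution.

(x ⊛ y)[n] = Σ(m=0 to 2) x[m] · y[(n-m) mod 3]

Computing each output sample:
(x ⊛ y)[0] = 0
(x ⊛ y)[1] = 1
(x ⊛ y)[2] = -2

x ⊛ y = [0, 1, -2]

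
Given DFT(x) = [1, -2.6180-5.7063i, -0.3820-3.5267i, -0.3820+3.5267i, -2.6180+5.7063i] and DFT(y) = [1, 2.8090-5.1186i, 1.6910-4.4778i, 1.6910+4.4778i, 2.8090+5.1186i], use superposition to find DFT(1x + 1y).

By linearity: DFT(1x + 1y) = 1·DFT(x) + 1·DFT(y)
= 1·[1, -2.6180-5.7063i, -0.3820-3.5267i, -0.3820+3.5267i, -2.6180+5.7063i] + 1·[1, 2.8090-5.1186i, 1.6910-4.4778i, 1.6910+4.4778i, 2.8090+5.1186i]

Computing element-wise:
Z[0] = 1·(1) + 1·(1) = 2
Z[1] = 1·(-2.6180-5.7063i) + 1·(2.8090-5.1186i) = 0.1910-10.8249i
Z[2] = 1·(-0.3820-3.5267i) + 1·(1.6910-4.4778i) = 1.3090-8.0045i
Z[3] = 1·(-0.3820+3.5267i) + 1·(1.6910+4.4778i) = 1.3090+8.0045i
Z[4] = 1·(-2.6180+5.7063i) + 1·(2.8090+5.1186i) = 0.1910+10.8249i

DFT(1x + 1y) = 1·X + 1·Y = [2, 0.1910-10.8249i, 1.3090-8.0045i, 1.3090+8.0045i, 0.1910+10.8249i]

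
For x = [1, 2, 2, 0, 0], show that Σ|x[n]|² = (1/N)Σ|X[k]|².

Time domain:
Σ|x[n]|² = |1|² + |2|² + |2|² + |0|² + |0|² = 9.0000

Frequency domain:
(1/5)Σ|X[k]|² = (1/5)(|5|² + |-3.0777i|² + |0.7265i|² + |-0.7265i|² + |3.0777i|²) = (1/5)·45.0000 = 9.0000

Both sides agree, confirming Parseval's theorem.

Σ|x[n]|² = (1/N)Σ|X[k]|² = 9.0000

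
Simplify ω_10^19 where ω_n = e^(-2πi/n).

Since ω_10^10 = 1, powers reduce modulo 10.
19 mod 10 = 9
So ω_10^19 = ω_10^9 = e^(-2πi·9/10)

ω_10^19 = ω_10^9 = 0.8090+0.5878i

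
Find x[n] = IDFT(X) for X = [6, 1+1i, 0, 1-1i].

x[n] = (1/4) Σ(k=0 to 3) X[k] · e^(2πikn/4)

Computing each x[n]:
x[0] = 2
x[1] = 1
x[2] = 1
x[3] = 2

x = [2, 1, 1, 2]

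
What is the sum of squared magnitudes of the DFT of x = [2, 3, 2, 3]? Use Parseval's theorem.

Parseval: Σ|x[n]|² = (1/N)Σ|X[k]|², so Σ|X[k]|² = N·Σ|x[n]|² = 4·26.0000

Σ|X[k]|² = N·Σ|x[n]|² = 4·26.0000 = 104.0000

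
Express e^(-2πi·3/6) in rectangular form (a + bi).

ω_6^3 = e^(-2πi·3/6)
= cos(-2π·3/6) + i·sin(-2π·3/6)
= cos(-6π/6) + i·sin(-6π/6)

ω_6^3 = cos(-6π/6) + i·sin(-6π/6) = -1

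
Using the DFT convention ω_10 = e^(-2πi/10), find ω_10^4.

ω_10^4 = e^(-2πi·4/10)
= cos(-2π·4/10) + i·sin(-2π·4/10)
= cos(-8π/10) + i·sin(-8π/10)

ω_10^4 = cos(-8π/10) + i·sin(-8π/10) = -0.8090-0.5878i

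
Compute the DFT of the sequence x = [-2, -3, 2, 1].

X[k] = Σ(n=0 to 3) x[n] · ω_4^(nk)
where ω_4 = e^(-2πi/4)

Computing each X[k]:
X[0] = -2
X[1] = -4+4i
X[2] = 2
X[3] = -4-4i

X = [-2, -4+4i, 2, -4-4i]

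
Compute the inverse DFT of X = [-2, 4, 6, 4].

x[n] = (1/4) Σ(k=0 to 3) X[k] · e^(2πikn/4)

Computing each x[n]:
x[0] = 3
x[1] = -2
x[2] = -1
x[3] = -2

x = [3, -2, -1, -2]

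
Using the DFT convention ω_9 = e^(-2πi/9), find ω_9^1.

ω_9^1 = e^(-2πi·1/9)
= cos(-2π·1/9) + i·sin(-2π·1/9)
= cos(-2π/9) + i·sin(-2π/9)

ω_9^1 = cos(-2π/9) + i·sin(-2π/9) = 0.7660-0.6428i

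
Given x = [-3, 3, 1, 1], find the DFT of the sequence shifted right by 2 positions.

Time shift by 2: X_shifted[k] = ω_4^(2k) · X[k]
Shifted x = [1, 1, -3, 3]

DFT(x[n-2]) = [2, 4+2i, -6, 4-2i]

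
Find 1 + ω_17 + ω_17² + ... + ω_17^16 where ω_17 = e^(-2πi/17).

Sum of all nth roots of unity equals 0 for n > 1 (geometric series with r ≠ 1).

0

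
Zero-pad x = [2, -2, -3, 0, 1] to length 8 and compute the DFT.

Original 5-point DFT: [-2, 4.1180+4.6165i, 1.8820-1.0898i, 1.8820+1.0898i, 4.1180-4.6165i]
Zero-padded 8-point DFT provides frequency interpolation.

DFT_8([x, 0, ...]) = [-2, -0.4142+4.4142i, 6+2i, 2.4142-1.5858i, 2, 2.4142+1.5858i, 6-2i, -0.4142-4.4142i]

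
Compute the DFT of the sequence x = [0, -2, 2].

X[k] = Σ(n=0 to 2) x[n] · ω_3^(nk)
where ω_3 = e^(-2πi/3)

Computing each X[k]:
X[0] = 0
X[1] = 3.4641i
X[2] = -3.4641i

X = [0, 3.4641i, -3.4641i]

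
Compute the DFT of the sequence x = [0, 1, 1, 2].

X[k] = Σ(n=0 to 3) x[n] · ω_4^(nk)
where ω_4 = e^(-2πi/4)

Computing each X[k]:
X[0] = 4
X[1] = -1+1i
X[2] = -2
X[3] = -1-1i

X = [4, -1+1i, -2, -1-1i]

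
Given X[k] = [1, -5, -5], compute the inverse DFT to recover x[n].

x[n] = (1/3) Σ(k=0 to 2) X[k] · e^(2πikn/3)

Computing each x[n]:
x[0] = -3
x[1] = 2
x[2] = 2

x = [-3, 2, 2]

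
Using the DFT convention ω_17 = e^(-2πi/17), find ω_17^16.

ω_17^16 = e^(-2πi·16/17)
= cos(-2π·16/17) + i·sin(-2π·16/17)
= cos(-32π/17) + i·sin(-32π/17)

ω_17^16 = cos(-32π/17) + i·sin(-32π/17) = 0.9325+0.3612i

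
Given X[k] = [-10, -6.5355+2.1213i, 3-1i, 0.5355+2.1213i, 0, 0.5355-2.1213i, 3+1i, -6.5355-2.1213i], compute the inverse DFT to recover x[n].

x[n] = (1/8) Σ(k=0 to 7) X[k] · e^(2πikn/8)

Computing each x[n]:
x[0] = -2
x[1] = -3
x[2] = -2
x[3] = -1
x[4] = 1
x[5] = 1
x[6] = -2
x[7] = -2

x = [-2, -3, -2, -1, 1, 1, -2, -2]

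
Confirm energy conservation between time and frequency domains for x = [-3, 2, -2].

Time domain:
Σ|x[n]|² = |-3|² + |2|² + |-2|² = 17.0000

Frequency domain:
(1/3)Σ|X[k]|² = (1/3)(|-3|² + |-3.0000-3.4641i|² + |-3.0000+3.4641i|²) = (1/3)·51.0000 = 17.0000

Both sides agree, confirming Parseval's theorem.

Σ|x[n]|² = (1/N)Σ|X[k]|² = 17.0000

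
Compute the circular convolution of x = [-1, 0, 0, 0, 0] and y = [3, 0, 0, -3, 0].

(x ⊛ y)[n] = Σ(m=0 to 4) x[m] · y[(n-m) mod 5]

Computing each output sample:
(x ⊛ y)[0] = -3
(x ⊛ y)[1] = 0
(x ⊛ y)[2] = 0
(x ⊛ y)[3] = 3
(x ⊛ y)[4] = 0

x ⊛ y = [-3, 0, 0, 3, 0]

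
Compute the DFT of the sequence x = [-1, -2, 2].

X[k] = Σ(n=0 to 2) x[n] · ω_3^(nk)
where ω_3 = e^(-2πi/3)

Computing each X[k]:
X[0] = -1
X[1] = -1.0000+3.4641i
X[2] = -1.0000-3.4641i

X = [-1, -1.0000+3.4641i, -1.0000-3.4641i]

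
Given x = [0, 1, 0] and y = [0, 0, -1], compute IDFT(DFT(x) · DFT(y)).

(x ⊛ y)[n] = Σ(m=0 to 2) x[m] · y[(n-m) mod 3]

Computing each output sample:
(x ⊛ y)[0] = -1
(x ⊛ y)[1] = 0
(x ⊛ y)[2] = 0

x ⊛ y = [-1, 0, 0]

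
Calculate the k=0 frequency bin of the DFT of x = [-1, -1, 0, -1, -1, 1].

X[0] = Σ(n=0 to 5) x[n] · ω_6^0 = Σ x[n]
= (-1) + (-1) + (0) + (-1) + (-1) + (1)

X[0] = -3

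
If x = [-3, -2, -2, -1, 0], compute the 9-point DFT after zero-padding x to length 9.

Original 5-point DFT: [-8, -1.1910+2.4899i, -2.3090+0.2245i, -2.3090-0.2245i, -1.1910-2.4899i]
Zero-padded 9-point DFT provides frequency interpolation.

DFT_9([x, 0, ...]) = [-8, -4.3794+4.1212i, -0.9679+1.7876i, -2, -2.1527+0.2645i, -2.1527-0.2645i, -2, -0.9679-1.7876i, -4.3794-4.1212i]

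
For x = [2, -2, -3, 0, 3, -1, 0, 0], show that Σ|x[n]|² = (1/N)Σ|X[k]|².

Time domain:
Σ|x[n]|² = |2|² + |-2|² + |-3|² + |0|² + |3|² + |-1|² + |0|² + |0|² = 27.0000

Frequency domain:
(1/8)Σ|X[k]|² = (1/8)(|-1|² + |-1.7071+3.7071i|² + |8+3i|² + |-0.2929-2.2929i|² + |5|² + |-0.2929+2.2929i|² + |8-3i|² + |-1.7071-3.7071i|²) = (1/8)·216.0000 = 27.0000

Both sides agree, confirming Parseval's theorem.

Σ|x[n]|² = (1/N)Σ|X[k]|² = 27.0000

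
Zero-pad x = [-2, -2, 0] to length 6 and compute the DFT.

Original 3-point DFT: [-4, -1.0000+1.7321i, -1.0000-1.7321i]
Zero-padded 6-point DFT provides frequency interpolation.

DFT_6([x, 0, ...]) = [-4, -3.0000+1.7321i, -1.0000+1.7321i, 0, -1.0000-1.7321i, -3.0000-1.7321i]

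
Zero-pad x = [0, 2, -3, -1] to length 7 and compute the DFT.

Original 4-point DFT: [-2, 3-3i, -4, 3+3i]
Zero-padded 7-point DFT provides frequency interpolation.

DFT_7([x, 0, ...]) = [-2, 2.8155+1.7950i, 1.6344-4.0333i, -3.4499-2.2383i, -3.4499+2.2383i, 1.6344+4.0333i, 2.8155-1.7950i]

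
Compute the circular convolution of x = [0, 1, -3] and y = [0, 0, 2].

(x ⊛ y)[n] = Σ(m=0 to 2) x[m] · y[(n-m) mod 3]

Computing each output sample:
(x ⊛ y)[0] = 2
(x ⊛ y)[1] = -6
(x ⊛ y)[2] = 0

x ⊛ y = [2, -6, 0]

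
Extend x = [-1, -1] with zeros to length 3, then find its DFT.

Original 2-point DFT: [-2, 0]
Zero-padded 3-point DFT provides frequency interpolation.

DFT_3([x, 0, ...]) = [-2, -0.5000+0.8660i, -0.5000-0.8660i]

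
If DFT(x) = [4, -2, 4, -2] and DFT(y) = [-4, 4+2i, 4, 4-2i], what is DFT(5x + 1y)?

By linearity: DFT(5x + 1y) = 5·DFT(x) + 1·DFT(y)
= 5·[4, -2, 4, -2] + 1·[-4, 4+2i, 4, 4-2i]

Computing element-wise:
Z[0] = 5·(4) + 1·(-4) = 16
Z[1] = 5·(-2) + 1·(4+2i) = -6+2i
Z[2] = 5·(4) + 1·(4) = 24
Z[3] = 5·(-2) + 1·(4-2i) = -6-2i

DFT(5x + 1y) = 5·X + 1·Y = [16, -6+2i, 24, -6-2i]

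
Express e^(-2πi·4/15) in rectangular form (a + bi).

ω_15^4 = e^(-2πi·4/15)
= cos(-2π·4/15) + i·sin(-2π·4/15)
= cos(-8π/15) + i·sin(-8π/15)

ω_15^4 = cos(-8π/15) + i·sin(-8π/15) = -0.1045-0.9945i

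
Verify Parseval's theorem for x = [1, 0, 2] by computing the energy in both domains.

Time domain:
Σ|x[n]|² = |1|² + |0|² + |2|² = 5.0000

Frequency domain:
(1/3)Σ|X[k]|² = (1/3)(|3|² + |1.7321i|² + |-1.7321i|²) = (1/3)·15.0000 = 5.0000

Both sides agree, confirming Parseval's theorem.

Σ|x[n]|² = (1/N)Σ|X[k]|² = 5.0000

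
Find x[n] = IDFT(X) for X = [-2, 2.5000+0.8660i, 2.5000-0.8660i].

x[n] = (1/3) Σ(k=0 to 2) X[k] · e^(2πikn/3)

Computing each x[n]:
x[0] = 1
x[1] = -2
x[2] = -1

x = [1, -2, -1]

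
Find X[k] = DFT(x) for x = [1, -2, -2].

X[k] = Σ(n=0 to 2) x[n] · ω_3^(nk)
where ω_3 = e^(-2πi/3)

Computing each X[k]:
X[0] = -3
X[1] = 3
X[2] = 3

X = [-3, 3, 3]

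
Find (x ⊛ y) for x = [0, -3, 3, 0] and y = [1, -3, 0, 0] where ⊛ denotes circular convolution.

(x ⊛ y)[n] = Σ(m=0 to 3) x[m] · y[(n-m) mod 4]

Computing each output sample:
(x ⊛ y)[0] = 0
(x ⊛ y)[1] = -3
(x ⊛ y)[2] = 12
(x ⊛ y)[3] = -9

x ⊛ y = [0, -3, 12, -9]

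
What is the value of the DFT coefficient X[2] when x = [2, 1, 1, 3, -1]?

X[2] = Σ(n=0 to 4) x[n] · ω_5^(2n) where ω_5 = e^(-2πi/5)
= (2)·ω_5^0 + (1)·ω_5^2 + (1)·ω_5^4 + (3)·ω_5^6 + (-1)·ω_5^8

X[2] = 3.2361-3.0777i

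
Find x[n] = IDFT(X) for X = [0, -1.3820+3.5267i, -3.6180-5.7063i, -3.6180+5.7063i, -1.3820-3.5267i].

x[n] = (1/5) Σ(k=0 to 4) X[k] · e^(2πikn/5)

Computing each x[n]:
x[0] = -2
x[1] = 1
x[2] = -3
x[3] = 3
x[4] = 1

x = [-2, 1, -3, 3, 1]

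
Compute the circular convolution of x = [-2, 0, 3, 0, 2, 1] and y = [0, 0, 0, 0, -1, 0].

(x ⊛ y)[n] = Σ(m=0 to 5) x[m] · y[(n-m) mod 6]

Computing each output sample:
(x ⊛ y)[0] = -3
(x ⊛ y)[1] = 0
(x ⊛ y)[2] = -2
(x ⊛ y)[3] = -1
(x ⊛ y)[4] = 2
(x ⊛ y)[5] = 0

x ⊛ y = [-3, 0, -2, -1, 2, 0]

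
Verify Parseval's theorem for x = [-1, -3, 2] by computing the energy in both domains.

Time domain:
Σ|x[n]|² = |-1|² + |-3|² + |2|² = 14.0000

Frequency domain:
(1/3)Σ|X[k]|² = (1/3)(|-2|² + |-0.5000+4.3301i|² + |-0.5000-4.3301i|²) = (1/3)·42.0000 = 14.0000

Both sides agree, confirming Parseval's theorem.

Σ|x[n]|² = (1/N)Σ|X[k]|² = 14.0000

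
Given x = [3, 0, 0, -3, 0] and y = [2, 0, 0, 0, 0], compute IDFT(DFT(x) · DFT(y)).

(x ⊛ y)[n] = Σ(m=0 to 4) x[m] · y[(n-m) mod 5]

Computing each output sample:
(x ⊛ y)[0] = 6
(x ⊛ y)[1] = 0
(x ⊛ y)[2] = 0
(x ⊛ y)[3] = -6
(x ⊛ y)[4] = 0

x ⊛ y = [6, 0, 0, -6, 0]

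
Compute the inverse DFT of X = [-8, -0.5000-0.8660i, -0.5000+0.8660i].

x[n] = (1/3) Σ(k=0 to 2) X[k] · e^(2πikn/3)

Computing each x[n]:
x[0] = -3
x[1] = -2
x[2] = -3

x = [-3, -2, -3]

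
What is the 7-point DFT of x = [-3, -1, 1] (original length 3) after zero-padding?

Original 3-point DFT: [-3, -3.0000+1.7321i, -3.0000-1.7321i]
Zero-padded 7-point DFT provides frequency interpolation.

DFT_7([x, 0, ...]) = [-3, -3.8460-0.1931i, -3.6784+1.4088i, -1.4755+1.2157i, -1.4755-1.2157i, -3.6784-1.4088i, -3.8460+0.1931i]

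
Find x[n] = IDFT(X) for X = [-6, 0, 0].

x[n] = (1/3) Σ(k=0 to 2) X[k] · e^(2πikn/3)

Computing each x[n]:
x[0] = -2
x[1] = -2
x[2] = -2

x = [-2, -2, -2]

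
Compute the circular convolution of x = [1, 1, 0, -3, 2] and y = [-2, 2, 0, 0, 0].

(x ⊛ y)[n] = Σ(m=0 to 4) x[m] · y[(n-m) mod 5]

Computing each output sample:
(x ⊛ y)[0] = 2
(x ⊛ y)[1] = 0
(x ⊛ y)[2] = 2
(x ⊛ y)[3] = 6
(x ⊛ y)[4] = -10

x ⊛ y = [2, 0, 2, 6, -10]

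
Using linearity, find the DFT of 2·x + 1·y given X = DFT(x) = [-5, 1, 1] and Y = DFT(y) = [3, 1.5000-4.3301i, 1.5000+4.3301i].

By linearity: DFT(2x + 1y) = 2·DFT(x) + 1·DFT(y)
= 2·[-5, 1, 1] + 1·[3, 1.5000-4.3301i, 1.5000+4.3301i]

Computing element-wise:
Z[0] = 2·(-5) + 1·(3) = -7
Z[1] = 2·(1) + 1·(1.5000-4.3301i) = 3.5000-4.3301i
Z[2] = 2·(1) + 1·(1.5000+4.3301i) = 3.5000+4.3301i

DFT(2x + 1y) = 2·X + 1·Y = [-7, 3.5000-4.3301i, 3.5000+4.3301i]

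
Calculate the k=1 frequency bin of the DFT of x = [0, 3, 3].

X[1] = Σ(n=0 to 2) x[n] · ω_3^(1n) where ω_3 = e^(-2πi/3)
= (0)·ω_3^0 + (3)·ω_3^1 + (3)·ω_3^2

X[1] = -3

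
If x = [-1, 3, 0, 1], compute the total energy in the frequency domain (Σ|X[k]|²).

Parseval: Σ|x[n]|² = (1/N)Σ|X[k]|², so Σ|X[k]|² = N·Σ|x[n]|² = 4·11.0000

Σ|X[k]|² = N·Σ|x[n]|² = 4·11.0000 = 44.0000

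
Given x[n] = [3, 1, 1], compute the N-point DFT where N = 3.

X[k] = Σ(n=0 to 2) x[n] · ω_3^(nk)
where ω_3 = e^(-2πi/3)

Computing each X[k]:
X[0] = 5
X[1] = 2
X[2] = 2

X = [5, 2, 2]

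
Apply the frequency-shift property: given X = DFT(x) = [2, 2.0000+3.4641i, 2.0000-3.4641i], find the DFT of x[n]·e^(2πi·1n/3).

Modulation property: DFT(ω_3^(-1n)·x[n]) = X[(k-1) mod 3], so circularly shift X by 1 positions.

X[k-1] = [2.0000-3.4641i, 2, 2.0000+3.4641i]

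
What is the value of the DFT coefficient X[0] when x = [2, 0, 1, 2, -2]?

X[0] = Σ(n=0 to 4) x[n] · ω_5^0 = Σ x[n]
= (2) + (0) + (1) + (2) + (-2)

X[0] = 3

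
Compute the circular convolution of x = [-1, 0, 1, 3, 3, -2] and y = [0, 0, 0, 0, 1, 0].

(x ⊛ y)[n] = Σ(m=0 to 5) x[m] · y[(n-m) mod 6]

Computing each output sample:
(x ⊛ y)[0] = 1
(x ⊛ y)[1] = 3
(x ⊛ y)[2] = 3
(x ⊛ y)[3] = -2
(x ⊛ y)[4] = -1
(x ⊛ y)[5] = 0

x ⊛ y = [1, 3, 3, -2, -1, 0]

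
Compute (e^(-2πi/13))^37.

Since ω_13^13 = 1, powers reduce modulo 13.
37 mod 13 = 11
So ω_13^37 = ω_13^11 = e^(-2πi·11/13)

ω_13^37 = ω_13^11 = 0.5681+0.8230i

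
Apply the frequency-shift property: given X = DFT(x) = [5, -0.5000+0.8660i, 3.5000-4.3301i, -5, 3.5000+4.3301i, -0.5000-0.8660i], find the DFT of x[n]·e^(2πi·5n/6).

Modulation property: DFT(ω_6^(-5n)·x[n]) = X[(k-5) mod 6], so circularly shift X by 5 positions.

X[k-5] = [-0.5000+0.8660i, 3.5000-4.3301i, -5, 3.5000+4.3301i, -0.5000-0.8660i, 5]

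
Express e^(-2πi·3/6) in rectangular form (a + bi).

ω_6^3 = e^(-2πi·3/6)
= cos(-2π·3/6) + i·sin(-2π·3/6)
= cos(-6π/6) + i·sin(-6π/6)

ω_6^3 = cos(-6π/6) + i·sin(-6π/6) = -1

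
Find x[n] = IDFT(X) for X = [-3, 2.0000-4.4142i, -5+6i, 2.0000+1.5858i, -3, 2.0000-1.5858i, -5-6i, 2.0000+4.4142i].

x[n] = (1/8) Σ(k=0 to 7) X[k] · e^(2πikn/8)

Computing each x[n]:
x[0] = -1
x[1] = -1
x[2] = 2
x[3] = 2
x[4] = -3
x[5] = -2
x[6] = -1
x[7] = 1

x = [-1, -1, 2, 2, -3, -2, -1, 1]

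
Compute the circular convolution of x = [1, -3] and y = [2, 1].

(x ⊛ y)[n] = Σ(m=0 to 1) x[m] · y[(n-m) mod 2]

Computing each output sample:
(x ⊛ y)[0] = -1
(x ⊛ y)[1] = -5

x ⊛ y = [-1, -5]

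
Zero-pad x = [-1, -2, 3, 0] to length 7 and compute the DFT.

Original 4-point DFT: [0, -4+2i, 4, -4-2i]
Zero-padded 7-point DFT provides frequency interpolation.

DFT_7([x, 0, ...]) = [0, -2.9145-1.3611i, -3.2579+3.2515i, 2.6724+3.2133i, 2.6724-3.2133i, -3.2579-3.2515i, -2.9145+1.3611i]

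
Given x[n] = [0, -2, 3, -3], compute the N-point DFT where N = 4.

X[k] = Σ(n=0 to 3) x[n] · ω_4^(nk)
where ω_4 = e^(-2πi/4)

Computing each X[k]:
X[0] = -2
X[1] = -3-1i
X[2] = 8
X[3] = -3+1i

X = [-2, -3-1i, 8, -3+1i]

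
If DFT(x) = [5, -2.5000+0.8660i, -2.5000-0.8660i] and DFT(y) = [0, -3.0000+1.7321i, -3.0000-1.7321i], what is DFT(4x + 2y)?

By linearity: DFT(4x + 2y) = 4·DFT(x) + 2·DFT(y)
= 4·[5, -2.5000+0.8660i, -2.5000-0.8660i] + 2·[0, -3.0000+1.7321i, -3.0000-1.7321i]

Computing element-wise:
Z[0] = 4·(5) + 2·(0) = 20
Z[1] = 4·(-2.5000+0.8660i) + 2·(-3.0000+1.7321i) = -16.0000+6.9282i
Z[2] = 4·(-2.5000-0.8660i) + 2·(-3.0000-1.7321i) = -16.0000-6.9282i

DFT(4x + 2y) = 4·X + 2·Y = [20, -16.0000+6.9282i, -16.0000-6.9282i]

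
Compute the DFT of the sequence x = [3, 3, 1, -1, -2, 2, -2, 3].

X[k] = Σ(n=0 to 7) x[n] · ω_8^(nk)
where ω_8 = e^(-2πi/8)

Computing each X[k]:
X[0] = 7
X[1] = 8.5355-0.8787i
X[2] = 2-3i
X[3] = 1.4645+5.1213i
X[4] = -7
X[5] = 1.4645-5.1213i
X[6] = 2+3i
X[7] = 8.5355+0.8787i

X = [7, 8.5355-0.8787i, 2-3i, 1.4645+5.1213i, -7, 1.4645-5.1213i, 2+3i, 8.5355+0.8787i]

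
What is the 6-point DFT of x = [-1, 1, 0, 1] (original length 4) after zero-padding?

Original 4-point DFT: [1, -1, -3, -1]
Zero-padded 6-point DFT provides frequency interpolation.

DFT_6([x, 0, ...]) = [1, -1.5000-0.8660i, -0.5000-0.8660i, -3, -0.5000+0.8660i, -1.5000+0.8660i]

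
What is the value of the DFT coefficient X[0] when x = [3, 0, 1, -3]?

X[0] = Σ(n=0 to 3) x[n] · ω_4^0 = Σ x[n]
= (3) + (0) + (1) + (-3)

X[0] = 1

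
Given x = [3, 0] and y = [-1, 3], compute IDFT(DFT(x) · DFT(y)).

(x ⊛ y)[n] = Σ(m=0 to 1) x[m] · y[(n-m) mod 2]

Computing each output sample:
(x ⊛ y)[0] = -3
(x ⊛ y)[1] = 9

x ⊛ y = [-3, 9]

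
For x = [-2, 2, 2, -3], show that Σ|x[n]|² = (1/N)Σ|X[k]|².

Time domain:
Σ|x[n]|² = |-2|² + |2|² + |2|² + |-3|² = 21.0000

Frequency domain:
(1/4)Σ|X[k]|² = (1/4)(|-1|² + |-4-5i|² + |1|² + |-4+5i|²) = (1/4)·84.0000 = 21.0000

Both sides agree, confirming Parseval's theorem.

Σ|x[n]|² = (1/N)Σ|X[k]|² = 21.0000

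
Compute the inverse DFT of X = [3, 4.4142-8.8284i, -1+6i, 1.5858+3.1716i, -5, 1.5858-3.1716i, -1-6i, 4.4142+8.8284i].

x[n] = (1/8) Σ(k=0 to 7) X[k] · e^(2πikn/8)

Computing each x[n]:
x[0] = 1
x[1] = 1
x[2] = 3
x[3] = 3
x[4] = -2
x[5] = -2
x[6] = -3
x[7] = 2

x = [1, 1, 3, 3, -2, -2, -3, 2]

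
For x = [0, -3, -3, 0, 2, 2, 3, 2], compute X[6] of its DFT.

X[6] = Σ(n=0 to 7) x[n] · ω_8^(6n) where ω_8 = e^(-2πi/8)
= (0)·ω_8^0 + (-3)·ω_8^6 + (-3)·ω_8^12 + (0)·ω_8^18 + (2)·ω_8^24 + (2)·ω_8^30 + (3)·ω_8^36 + (2)·ω_8^42

X[6] = 2-3i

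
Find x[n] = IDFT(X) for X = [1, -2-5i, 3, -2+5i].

x[n] = (1/4) Σ(k=0 to 3) X[k] · e^(2πikn/4)

Computing each x[n]:
x[0] = 0
x[1] = 2
x[2] = 2
x[3] = -3

x = [0, 2, 2, -3]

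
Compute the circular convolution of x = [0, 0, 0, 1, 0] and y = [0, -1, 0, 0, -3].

(x ⊛ y)[n] = Σ(m=0 to 4) x[m] · y[(n-m) mod 5]

Computing each output sample:
(x ⊛ y)[0] = 0
(x ⊛ y)[1] = 0
(x ⊛ y)[2] = -3
(x ⊛ y)[3] = 0
(x ⊛ y)[4] = -1

x ⊛ y = [0, 0, -3, 0, -1]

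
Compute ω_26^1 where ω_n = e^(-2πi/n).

ω_26^1 = e^(-2πi·1/26)
= cos(-2π·1/26) + i·sin(-2π·1/26)
= cos(-2π/26) + i·sin(-2π/26)

ω_26^1 = cos(-2π/26) + i·sin(-2π/26) = 0.9709-0.2393i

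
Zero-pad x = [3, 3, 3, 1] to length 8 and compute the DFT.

Original 4-point DFT: [10, -2i, 2, 2i]
Zero-padded 8-point DFT provides frequency interpolation.

DFT_8([x, 0, ...]) = [10, 4.4142-5.8284i, -2i, 1.5858+0.1716i, 2, 1.5858-0.1716i, 2i, 4.4142+5.8284i]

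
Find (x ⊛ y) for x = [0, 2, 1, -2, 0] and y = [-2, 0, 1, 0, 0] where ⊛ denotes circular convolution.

(x ⊛ y)[n] = Σ(m=0 to 4) x[m] · y[(n-m) mod 5]

Computing each output sample:
(x ⊛ y)[0] = -2
(x ⊛ y)[1] = -4
(x ⊛ y)[2] = -2
(x ⊛ y)[3] = 6
(x ⊛ y)[4] = 1

x ⊛ y = [-2, -4, -2, 6, 1]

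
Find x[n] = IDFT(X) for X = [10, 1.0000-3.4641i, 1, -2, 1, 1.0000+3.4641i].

x[n] = (1/6) Σ(k=0 to 5) X[k] · e^(2πikn/6)

Computing each x[n]:
x[0] = 2
x[1] = 3
x[2] = 2
x[3] = 2
x[4] = 0
x[5] = 1

x = [2, 3, 2, 2, 0, 1]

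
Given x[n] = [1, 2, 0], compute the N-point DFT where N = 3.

X[k] = Σ(n=0 to 2) x[n] · ω_3^(nk)
where ω_3 = e^(-2πi/3)

Computing each X[k]:
X[0] = 3
X[1] = -1.7321i
X[2] = 1.7321i

X = [3, -1.7321i, 1.7321i]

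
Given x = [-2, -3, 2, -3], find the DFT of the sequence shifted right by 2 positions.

Time shift by 2: X_shifted[k] = ω_4^(2k) · X[k]
Shifted x = [2, -3, -2, -3]

DFT(x[n-2]) = [-6, 4, 6, 4]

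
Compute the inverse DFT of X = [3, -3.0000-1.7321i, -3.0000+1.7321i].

x[n] = (1/3) Σ(k=0 to 2) X[k] · e^(2πikn/3)

Computing each x[n]:
x[0] = -1
x[1] = 3
x[2] = 1

x = [-1, 3, 1]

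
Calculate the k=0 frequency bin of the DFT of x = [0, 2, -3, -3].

X[0] = Σ(n=0 to 3) x[n] · ω_4^0 = Σ x[n]
= (0) + (2) + (-3) + (-3)

X[0] = -4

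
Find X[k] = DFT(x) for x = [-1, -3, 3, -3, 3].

X[k] = Σ(n=0 to 4) x[n] · ω_5^(nk)
where ω_5 = e^(-2πi/5)

Computing each X[k]:
X[0] = -1
X[1] = -1.0000+2.1796i
X[2] = -1.0000+9.2331i
X[3] = -1.0000-9.2331i
X[4] = -1.0000-2.1796i

X = [-1, -1.0000+2.1796i, -1.0000+9.2331i, -1.0000-9.2331i, -1.0000-2.1796i]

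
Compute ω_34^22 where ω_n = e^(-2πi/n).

ω_34^22 = e^(-2πi·22/34)
= cos(-2π·22/34) + i·sin(-2π·22/34)
= cos(-44π/34) + i·sin(-44π/34)

ω_34^22 = cos(-44π/34) + i·sin(-44π/34) = -0.6026+0.7980i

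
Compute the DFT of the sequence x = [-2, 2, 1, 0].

X[k] = Σ(n=0 to 3) x[n] · ω_4^(nk)
where ω_4 = e^(-2πi/4)

Computing each X[k]:
X[0] = 1
X[1] = -3-2i
X[2] = -3
X[3] = -3+2i

X = [1, -3-2i, -3, -3+2i]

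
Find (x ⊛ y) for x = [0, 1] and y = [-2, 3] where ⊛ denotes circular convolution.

(x ⊛ y)[n] = Σ(m=0 to 1) x[m] · y[(n-m) mod 2]

Computing each output sample:
(x ⊛ y)[0] = 3
(x ⊛ y)[1] = -2

x ⊛ y = [3, -2]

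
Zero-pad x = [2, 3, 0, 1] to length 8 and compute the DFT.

Original 4-point DFT: [6, 2-2i, -2, 2+2i]
Zero-padded 8-point DFT provides frequency interpolation.

DFT_8([x, 0, ...]) = [6, 3.4142-2.8284i, 2-2i, 0.5858-2.8284i, -2, 0.5858+2.8284i, 2+2i, 3.4142+2.8284i]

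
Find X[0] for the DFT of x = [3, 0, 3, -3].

X[0] = Σ(n=0 to 3) x[n] · ω_4^0 = Σ x[n]
= (3) + (0) + (3) + (-3)

X[0] = 3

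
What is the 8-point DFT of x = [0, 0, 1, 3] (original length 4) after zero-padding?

Original 4-point DFT: [4, -1+3i, -2, -1-3i]
Zero-padded 8-point DFT provides frequency interpolation.

DFT_8([x, 0, ...]) = [4, -2.1213-3.1213i, -1+3i, 2.1213-1.1213i, -2, 2.1213+1.1213i, -1-3i, -2.1213+3.1213i]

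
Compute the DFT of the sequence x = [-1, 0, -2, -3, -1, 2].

X[k] = Σ(n=0 to 5) x[n] · ω_6^(nk)
where ω_6 = e^(-2πi/6)

Computing each X[k]:
X[0] = -5
X[1] = 4.5000+2.5981i
X[2] = -3.5000+0.8660i
X[3] = -3
X[4] = -3.5000-0.8660i
X[5] = 4.5000-2.5981i

X = [-5, 4.5000+2.5981i, -3.5000+0.8660i, -3, -3.5000-0.8660i, 4.5000-2.5981i]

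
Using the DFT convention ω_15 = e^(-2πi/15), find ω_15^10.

ω_15^10 = e^(-2πi·10/15)
= cos(-2π·10/15) + i·sin(-2π·10/15)
= cos(-20π/15) + i·sin(-20π/15)

ω_15^10 = cos(-20π/15) + i·sin(-20π/15) = -0.5000+0.8660i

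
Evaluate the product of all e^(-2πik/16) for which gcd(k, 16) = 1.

The primitive 16th roots of unity are ω_16^k for k coprime to 16: k ∈ {1, 3, 5, 7, 9, 11, 13, 15}
Their product equals the constant term of the cyclotomic polynomial Φ_16(x) up to sign.
For n ≥ 3, the product of all primitive nth roots of unity is 1. (For n=1 it is 1; for n=2 it is -1.)

1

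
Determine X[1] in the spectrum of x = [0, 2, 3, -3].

X[1] = Σ(n=0 to 3) x[n] · ω_4^(1n) where ω_4 = e^(-2πi/4)
= (0)·ω_4^0 + (2)·ω_4^1 + (3)·ω_4^2 + (-3)·ω_4^3

X[1] = -3-5i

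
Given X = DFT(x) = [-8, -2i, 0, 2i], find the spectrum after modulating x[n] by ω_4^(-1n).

Modulation property: DFT(ω_4^(-1n)·x[n]) = X[(k-1) mod 4], so circularly shift X by 1 positions.

X[k-1] = [2i, -8, -2i, 0]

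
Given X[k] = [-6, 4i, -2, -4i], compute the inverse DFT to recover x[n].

x[n] = (1/4) Σ(k=0 to 3) X[k] · e^(2πikn/4)

Computing each x[n]:
x[0] = -2
x[1] = -3
x[2] = -2
x[3] = 1

x = [-2, -3, -2, 1]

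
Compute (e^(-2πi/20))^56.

Since ω_20^20 = 1, powers reduce modulo 20.
56 mod 20 = 16
So ω_20^56 = ω_20^16 = e^(-2πi·16/20)

ω_20^56 = ω_20^16 = 0.3090+0.9511i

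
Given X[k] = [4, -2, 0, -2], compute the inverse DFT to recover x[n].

x[n] = (1/4) Σ(k=0 to 3) X[k] · e^(2πikn/4)

Computing each x[n]:
x[0] = 0
x[1] = 1
x[2] = 2
x[3] = 1

x = [0, 1, 2, 1]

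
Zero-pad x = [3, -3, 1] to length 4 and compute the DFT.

Original 3-point DFT: [1, 4.0000+3.4641i, 4.0000-3.4641i]
Zero-padded 4-point DFT provides frequency interpolation.

DFT_4([x, 0, ...]) = [1, 2+3i, 7, 2-3i]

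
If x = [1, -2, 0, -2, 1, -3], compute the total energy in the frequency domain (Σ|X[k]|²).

Parseval: Σ|x[n]|² = (1/N)Σ|X[k]|², so Σ|X[k]|² = N·Σ|x[n]|² = 6·19.0000

Σ|X[k]|² = N·Σ|x[n]|² = 6·19.0000 = 114.0000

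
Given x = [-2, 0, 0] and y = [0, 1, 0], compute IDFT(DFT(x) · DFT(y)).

(x ⊛ y)[n] = Σ(m=0 to 2) x[m] · y[(n-m) mod 3]

Computing each output sample:
(x ⊛ y)[0] = 0
(x ⊛ y)[1] = -2
(x ⊛ y)[2] = 0

x ⊛ y = [0, -2, 0]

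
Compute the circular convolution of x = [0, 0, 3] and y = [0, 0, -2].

(x ⊛ y)[n] = Σ(m=0 to 2) x[m] · y[(n-m) mod 3]

Computing each output sample:
(x ⊛ y)[0] = 0
(x ⊛ y)[1] = -6
(x ⊛ y)[2] = 0

x ⊛ y = [0, -6, 0]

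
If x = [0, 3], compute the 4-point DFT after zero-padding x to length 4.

Original 2-point DFT: [3, -3]
Zero-padded 4-point DFT provides frequency interpolation.

DFT_4([x, 0, ...]) = [3, -3i, -3, 3i]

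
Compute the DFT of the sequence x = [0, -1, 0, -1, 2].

X[k] = Σ(n=0 to 4) x[n] · ω_5^(nk)
where ω_5 = e^(-2πi/5)

Computing each X[k]:
X[0] = 0
X[1] = 1.1180+2.2654i
X[2] = -1.1180+2.7144i
X[3] = -1.1180-2.7144i
X[4] = 1.1180-2.2654i

X = [0, 1.1180+2.2654i, -1.1180+2.7144i, -1.1180-2.7144i, 1.1180-2.2654i]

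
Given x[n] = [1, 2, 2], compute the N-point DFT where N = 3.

X[k] = Σ(n=0 to 2) x[n] · ω_3^(nk)
where ω_3 = e^(-2πi/3)

Computing each X[k]:
X[0] = 5
X[1] = -1
X[2] = -1

X = [5, -1, -1]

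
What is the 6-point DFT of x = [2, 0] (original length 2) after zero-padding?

Original 2-point DFT: [2, 2]
Zero-padded 6-point DFT provides frequency interpolation.

DFT_6([x, 0, ...]) = [2, 2, 2, 2, 2, 2]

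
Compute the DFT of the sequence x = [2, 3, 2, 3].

X[k] = Σ(n=0 to 3) x[n] · ω_4^(nk)
where ω_4 = e^(-2πi/4)

Computing each X[k]:
X[0] = 10
X[1] = 0
X[2] = -2
X[3] = 0

X = [10, 0, -2, 0]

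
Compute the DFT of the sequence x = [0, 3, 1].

X[k] = Σ(n=0 to 2) x[n] · ω_3^(nk)
where ω_3 = e^(-2πi/3)

Computing each X[k]:
X[0] = 4
X[1] = -2.0000-1.7321i
X[2] = -2.0000+1.7321i

X = [4, -2.0000-1.7321i, -2.0000+1.7321i]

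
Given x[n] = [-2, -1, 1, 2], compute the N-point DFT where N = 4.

X[k] = Σ(n=0 to 3) x[n] · ω_4^(nk)
where ω_4 = e^(-2πi/4)

Computing each X[k]:
X[0] = 0
X[1] = -3+3i
X[2] = -2
X[3] = -3-3i

X = [0, -3+3i, -2, -3-3i]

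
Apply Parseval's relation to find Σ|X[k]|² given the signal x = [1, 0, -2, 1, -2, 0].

Parseval: Σ|x[n]|² = (1/N)Σ|X[k]|², so Σ|X[k]|² = N·Σ|x[n]|² = 6·10.0000

Σ|X[k]|² = N·Σ|x[n]|² = 6·10.0000 = 60.0000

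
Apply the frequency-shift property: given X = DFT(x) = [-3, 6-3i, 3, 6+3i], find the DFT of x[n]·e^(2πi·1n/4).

Modulation property: DFT(ω_4^(-1n)·x[n]) = X[(k-1) mod 4], so circularly shift X by 1 positions.

X[k-1] = [6+3i, -3, 6-3i, 3]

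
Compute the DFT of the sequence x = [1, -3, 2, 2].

X[k] = Σ(n=0 to 3) x[n] · ω_4^(nk)
where ω_4 = e^(-2πi/4)

Computing each X[k]:
X[0] = 2
X[1] = -1+5i
X[2] = 4
X[3] = -1-5i

X = [2, -1+5i, 4, -1-5i]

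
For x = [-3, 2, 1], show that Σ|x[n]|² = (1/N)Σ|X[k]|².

Time domain:
Σ|x[n]|² = |-3|² + |2|² + |1|² = 14.0000

Frequency domain:
(1/3)Σ|X[k]|² = (1/3)(|0|² + |-4.5000-0.8660i|² + |-4.5000+0.8660i|²) = (1/3)·42.0000 = 14.0000

Both sides agree, confirming Parseval's theorem.

Σ|x[n]|² = (1/N)Σ|X[k]|² = 14.0000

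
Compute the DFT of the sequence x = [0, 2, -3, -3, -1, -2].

X[k] = Σ(n=0 to 5) x[n] · ω_6^(nk)
where ω_6 = e^(-2πi/6)

Computing each X[k]:
X[0] = -7
X[1] = 5.0000-1.7321i
X[2] = -1.0000-5.1962i
X[3] = -1
X[4] = -1.0000+5.1962i
X[5] = 5.0000+1.7321i

X = [-7, 5.0000-1.7321i, -1.0000-5.1962i, -1, -1.0000+5.1962i, 5.0000+1.7321i]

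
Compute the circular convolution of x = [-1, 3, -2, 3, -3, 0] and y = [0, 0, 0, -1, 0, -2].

(x ⊛ y)[n] = Σ(m=0 to 5) x[m] · y[(n-m) mod 6]

Computing each output sample:
(x ⊛ y)[0] = -9
(x ⊛ y)[1] = 7
(x ⊛ y)[2] = -6
(x ⊛ y)[3] = 7
(x ⊛ y)[4] = -3
(x ⊛ y)[5] = 4

x ⊛ y = [-9, 7, -6, 7, -3, 4]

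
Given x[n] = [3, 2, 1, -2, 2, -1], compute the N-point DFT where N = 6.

X[k] = Σ(n=0 to 5) x[n] · ω_6^(nk)
where ω_6 = e^(-2πi/6)

Computing each X[k]:
X[0] = 5
X[1] = 4.0000-1.7321i
X[2] = -1.0000-3.4641i
X[3] = 7
X[4] = -1.0000+3.4641i
X[5] = 4.0000+1.7321i

X = [5, 4.0000-1.7321i, -1.0000-3.4641i, 7, -1.0000+3.4641i, 4.0000+1.7321i]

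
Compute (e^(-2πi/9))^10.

Since ω_9^9 = 1, powers reduce modulo 9.
10 mod 9 = 1
So ω_9^10 = ω_9^1 = e^(-2πi·1/9)

ω_9^10 = ω_9^1 = 0.7660-0.6428i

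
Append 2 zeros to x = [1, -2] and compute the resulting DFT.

Original 2-point DFT: [-1, 3]
Zero-padded 4-point DFT provides frequency interpolation.

DFT_4([x, 0, ...]) = [-1, 1+2i, 3, 1-2i]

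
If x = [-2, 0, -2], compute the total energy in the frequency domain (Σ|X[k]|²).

Parseval: Σ|x[n]|² = (1/N)Σ|X[k]|², so Σ|X[k]|² = N·Σ|x[n]|² = 3·8.0000

Σ|X[k]|² = N·Σ|x[n]|² = 3·8.0000 = 24.0000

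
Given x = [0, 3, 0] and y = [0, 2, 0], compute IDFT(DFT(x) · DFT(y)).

(x ⊛ y)[n] = Σ(m=0 to 2) x[m] · y[(n-m) mod 3]

Computing each output sample:
(x ⊛ y)[0] = 0
(x ⊛ y)[1] = 0
(x ⊛ y)[2] = 6

x ⊛ y = [0, 0, 6]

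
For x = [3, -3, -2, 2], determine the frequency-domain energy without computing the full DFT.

Parseval: Σ|x[n]|² = (1/N)Σ|X[k]|², so Σ|X[k]|² = N·Σ|x[n]|² = 4·26.0000

Σ|X[k]|² = N·Σ|x[n]|² = 4·26.0000 = 104.0000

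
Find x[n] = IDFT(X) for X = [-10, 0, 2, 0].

x[n] = (1/4) Σ(k=0 to 3) X[k] · e^(2πikn/4)

Computing each x[n]:
x[0] = -2
x[1] = -3
x[2] = -2
x[3] = -3

x = [-2, -3, -2, -3]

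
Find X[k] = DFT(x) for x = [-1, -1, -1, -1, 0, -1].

X[k] = Σ(n=0 to 5) x[n] · ω_6^(nk)
where ω_6 = e^(-2πi/6)

Computing each X[k]:
X[0] = -5
X[1] = -0.5000+0.8660i
X[2] = -0.5000-0.8660i
X[3] = 1
X[4] = -0.5000+0.8660i
X[5] = -0.5000-0.8660i

X = [-5, -0.5000+0.8660i, -0.5000-0.8660i, 1, -0.5000+0.8660i, -0.5000-0.8660i]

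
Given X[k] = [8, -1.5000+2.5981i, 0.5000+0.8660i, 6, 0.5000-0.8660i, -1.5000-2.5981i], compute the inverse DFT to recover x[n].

x[n] = (1/6) Σ(k=0 to 5) X[k] · e^(2πikn/6)

Computing each x[n]:
x[0] = 2
x[1] = -1
x[2] = 2
x[3] = 1
x[4] = 3
x[5] = 1

x = [2, -1, 2, 1, 3, 1]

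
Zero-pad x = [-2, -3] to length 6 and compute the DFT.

Original 2-point DFT: [-5, 1]
Zero-padded 6-point DFT provides frequency interpolation.

DFT_6([x, 0, ...]) = [-5, -3.5000+2.5981i, -0.5000+2.5981i, 1, -0.5000-2.5981i, -3.5000-2.5981i]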